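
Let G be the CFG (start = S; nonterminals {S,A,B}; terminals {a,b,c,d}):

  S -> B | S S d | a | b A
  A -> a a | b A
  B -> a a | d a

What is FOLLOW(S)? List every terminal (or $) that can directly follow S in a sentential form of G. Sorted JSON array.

FIRST sets, iterate to fixpoint:
iter 1:
  A via A→a a: +{a}
  A via A→b A: +{b}
  B via B→a a: +{a}
  B via B→d a: +{d}
  S via S→B: +{a,d}
  S via S→b A: +{b}
  FIRST(S)={a,b,d}  FIRST(A)={a,b}  FIRST(B)={a,d}
iter 2: — fixpoint
  FIRST(S)={a,b,d}  FIRST(A)={a,b}  FIRST(B)={a,d}

FOLLOW sets:
FOLLOW(S) := {$}
round 1:
  S→B: FOLLOW(B) ⊇ FOLLOW(S) ⊇ {$}; new: +{$}
  S→S S d: FOLLOW(S) ⊇ FIRST(S) = {a,b,d}; new: +{a,b,d}
  S→b A: FOLLOW(A) ⊇ FOLLOW(S) ⊇ {$,a,b,d}; new: +{$,a,b,d}
  FOLLOW(S)={$,a,b,d}  FOLLOW(A)={$,a,b,d}  FOLLOW(B)={$}
round 2:
  S→B: FOLLOW(B) ⊇ FOLLOW(S) ⊇ {$,a,b,d}; new: +{a,b,d}
  FOLLOW(S)={$,a,b,d}  FOLLOW(A)={$,a,b,d}  FOLLOW(B)={$,a,b,d}
round 3: — fixpoint
  FOLLOW(S)={$,a,b,d}  FOLLOW(A)={$,a,b,d}  FOLLOW(B)={$,a,b,d}

FOLLOW(S) = ["$", "a", "b", "d"]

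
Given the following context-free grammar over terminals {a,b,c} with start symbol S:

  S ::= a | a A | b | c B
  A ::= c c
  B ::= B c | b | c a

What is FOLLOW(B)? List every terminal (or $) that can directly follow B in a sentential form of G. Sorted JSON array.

FIRST sets, iterate to fixpoint:
round 1:
  A via A→c c: +{c}
  B via B→b: +{b}
  B via B→c a: +{c}
  S via S→a: +{a}
  S via S→b: +{b}
  S via S→c B: +{c}
  FIRST[S]={a,b,c}  FIRST[A]={c}  FIRST[B]={b,c}
round 2: — fixpoint
  FIRST[S]={a,b,c}  FIRST[A]={c}  FIRST[B]={b,c}

Compute FOLLOW by fixpoint:
seed FOLLOW(S) with $
iter 1:
  B→B c: FOLLOW(B) ⊇ FIRST(c) = {c}; new: +{c}
  S→a A: FOLLOW(A) ⊇ FOLLOW(S) ⊇ {$}; new: +{$}
  S→c B: FOLLOW(B) ⊇ FOLLOW(S) ⊇ {$}; new: +{$}
  FOLLOW[S]={$}  FOLLOW[A]={$}  FOLLOW[B]={$,c}
iter 2: (no change)
  FOLLOW[S]={$}  FOLLOW[A]={$}  FOLLOW[B]={$,c}

FOLLOW(B) = ["$", "c"]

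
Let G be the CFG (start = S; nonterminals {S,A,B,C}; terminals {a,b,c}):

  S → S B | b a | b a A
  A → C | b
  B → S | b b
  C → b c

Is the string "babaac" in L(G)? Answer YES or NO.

Convert to CNF:
  S -> S B | T0 T2 | T0 X4
  A -> T0 T1 | b
  B -> S B | T0 T0 | T0 T2 | T0 X3
  C -> T0 T1
  T0 -> b
  T1 -> c
  T2 -> a
  X3 -> T2 A
  X4 -> T2 A

CYK fill:
  [0..0]={A,T0}  "b"  orig:{A}
  [1..1]={T2}  "a"  orig:{}
  [2..2]={A,T0}  "b"  orig:{A}
  [3..3]={T2}  "a"  orig:{}
  [4..4]={T2}  "a"  orig:{}
  [5..5]={T1}  "c"  orig:{}
  [0..1]={B,S}  "ba"
  [1..2]={X3,X4}  "ab"  orig:{}
  [2..3]={B,S}  "ba"
  [3..4]=∅  "aa"
  [4..5]=∅  "ac"
  [0..2]={B,S}  "bab"
  [1..3]=∅  "aba"
  [2..4]=∅  "baa"
  [3..5]=∅  "aac"
  [0..3]={B,S}  "baba"
  [1..4]=∅  "abaa"
  [2..5]=∅  "baac"
  [0..4]=∅  "babaa"
  [1..5]=∅  "abaac"
  [0..5]=∅  "babaac"

S ∉ T[0,5] ⇒ NO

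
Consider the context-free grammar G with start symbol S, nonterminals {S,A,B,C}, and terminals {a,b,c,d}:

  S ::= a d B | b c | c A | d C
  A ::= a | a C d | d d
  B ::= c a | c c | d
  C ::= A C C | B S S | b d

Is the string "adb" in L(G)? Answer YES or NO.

CNF form of G:
  S -> T0 X7 | T1 C | T2 A | T3 T2
  A -> T0 X4 | T1 T1 | a
  B -> T2 T0 | T2 T2 | d
  C -> A X5 | B X6 | T3 T1
  T0 -> a
  T1 -> d
  T2 -> c
  T3 -> b
  X4 -> C T1
  X5 -> C C
  X6 -> S S
  X7 -> T1 B

CYK fill:
  [0..0]={A,T0}  "a"  orig:{A}
  [1..1]={B,T1}  "d"  orig:{B}
  [2..2]={T3}  "b"  orig:{}
  [0..1]=∅  "ad"
  [1..2]=∅  "db"
  [0..2]=∅  "adb"

S ∉ T[0,2] ⇒ NO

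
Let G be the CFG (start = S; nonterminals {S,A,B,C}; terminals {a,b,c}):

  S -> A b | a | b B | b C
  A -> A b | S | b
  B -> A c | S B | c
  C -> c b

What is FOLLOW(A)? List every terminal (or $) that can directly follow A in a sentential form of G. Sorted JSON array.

FIRST sets, iterate to fixpoint:
pass 1:
  A via A→b: +{b}
  B via B→A c: +{b}
  B via B→c: +{c}
  C via C→c b: +{c}
  S via S→A b: +{b}
  S via S→a: +{a}
  FIRST[S]={a,b}  FIRST[A]={b}  FIRST[B]={b,c}  FIRST[C]={c}
pass 2:
  A via A→S: +{a}
  B via B→A c: +{a}
  FIRST[S]={a,b}  FIRST[A]={a,b}  FIRST[B]={a,b,c}  FIRST[C]={c}
pass 3: — fixpoint
  FIRST[S]={a,b}  FIRST[A]={a,b}  FIRST[B]={a,b,c}  FIRST[C]={c}

FOLLOW iteration:
seed FOLLOW(S) with $
[1]
  A→A b: FOLLOW(A) ⊇ FIRST(b) = {b}; new: +{b}
  A→S: FOLLOW(S) ⊇ FOLLOW(A) ⊇ {b}; new: +{b}
  B→A c: FOLLOW(A) ⊇ FIRST(c) = {c}; new: +{c}
  B→S B: FOLLOW(S) ⊇ FIRST(B) = {a,b,c}; new: +{a,c}
  S→b B: FOLLOW(B) ⊇ FOLLOW(S) ⊇ {$,a,b,c}; new: +{$,a,b,c}
  S→b C: FOLLOW(C) ⊇ FOLLOW(S) ⊇ {$,a,b,c}; new: +{$,a,b,c}
  S: {$,a,b,c}  A: {b,c}  B: {$,a,b,c}  C: {$,a,b,c}
[2] (no change)
  S: {$,a,b,c}  A: {b,c}  B: {$,a,b,c}  C: {$,a,b,c}

FOLLOW(A) = ["b", "c"]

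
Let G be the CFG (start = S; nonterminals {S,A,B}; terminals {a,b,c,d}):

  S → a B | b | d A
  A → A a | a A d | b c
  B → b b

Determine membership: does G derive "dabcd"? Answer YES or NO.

Convert to CNF:
  S -> T0 B | T1 A | b
  A -> A T0 | T0 X4 | T2 T3
  B -> T2 T2
  T0 -> a
  T1 -> d
  T2 -> b
  T3 -> c
  X4 -> A T1

CYK fill:
  [0..0]={T1}  "d"  orig:{}
  [1..1]={T0}  "a"  orig:{}
  [2..2]={S,T2}  "b"  orig:{S}
  [3..3]={T3}  "c"  orig:{}
  [4..4]={T1}  "d"  orig:{}
  [0..1]=∅  "da"
  [1..2]=∅  "ab"
  [2..3]={A}  "bc"
  [3..4]=∅  "cd"
  [0..2]=∅  "dab"
  [1..3]=∅  "abc"
  [2..4]={X4}  "bcd"  orig:{}
  [0..3]=∅  "dabc"
  [1..4]={A}  "abcd"
  [0..4]={S}  "dabcd"

S ∈ T[0,4] ⇒ YES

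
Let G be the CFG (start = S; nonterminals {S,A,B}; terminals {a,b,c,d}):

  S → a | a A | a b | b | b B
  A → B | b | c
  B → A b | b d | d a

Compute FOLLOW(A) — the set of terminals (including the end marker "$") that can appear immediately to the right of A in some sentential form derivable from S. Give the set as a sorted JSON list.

FIRST iteration:
pass 1:
  A via A→b: +{b}
  A via A→c: +{c}
  B via B→A b: +{b,c}
  B via B→d a: +{d}
  S via S→a: +{a}
  S via S→b: +{b}
  FIRST[S]={a,b}  FIRST[A]={b,c}  FIRST[B]={b,c,d}
pass 2:
  A via A→B: +{d}
  FIRST[S]={a,b}  FIRST[A]={b,c,d}  FIRST[B]={b,c,d}
pass 3: done
  FIRST[S]={a,b}  FIRST[A]={b,c,d}  FIRST[B]={b,c,d}

FOLLOW iteration:
initialize: $ ∈ FOLLOW(S)
round 1:
  B→A b: FOLLOW(A) ⊇ FIRST(b) = {b}; new: +{b}
  S→a A: FOLLOW(A) ⊇ FOLLOW(S) ⊇ {$}; new: +{$}
  S→b B: FOLLOW(B) ⊇ FOLLOW(S) ⊇ {$}; new: +{$}
  FOLLOW(S)={$}  FOLLOW(A)={$,b}  FOLLOW(B)={$}
round 2:
  A→B: FOLLOW(B) ⊇ FOLLOW(A) ⊇ {$,b}; new: +{b}
  FOLLOW(S)={$}  FOLLOW(A)={$,b}  FOLLOW(B)={$,b}
round 3: (stable)
  FOLLOW(S)={$}  FOLLOW(A)={$,b}  FOLLOW(B)={$,b}

FOLLOW(A) = ["$", "b"]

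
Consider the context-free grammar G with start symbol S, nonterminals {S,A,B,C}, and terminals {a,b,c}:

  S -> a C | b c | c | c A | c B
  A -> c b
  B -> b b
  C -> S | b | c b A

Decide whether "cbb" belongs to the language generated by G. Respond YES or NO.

CNF form of G:
  S -> T0 A | T0 B | T1 T0 | T2 C | c
  A -> T0 T1
  B -> T1 T1
  C -> T0 A | T0 B | T0 X3 | T1 T0 | T2 C | b | c
  T0 -> c
  T1 -> b
  T2 -> a
  X3 -> T1 A

CYK fill:
  cell(0,0) c: {C,S,T0}  orig:{C,S}
  cell(1,1) b: {C,T1}  orig:{C}
  cell(2,2) b: {C,T1}  orig:{C}
  cell(0,1) cb: {A}
  cell(1,2) bb: {B}
  cell(0,2) cbb: {C,S}

S ∈ T[0,2] ⇒ YES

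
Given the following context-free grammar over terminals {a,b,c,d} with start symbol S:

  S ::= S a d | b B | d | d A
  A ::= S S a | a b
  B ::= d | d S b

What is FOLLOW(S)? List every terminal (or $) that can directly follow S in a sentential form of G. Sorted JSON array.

Compute FIRST by fixpoint:
pass 1:
  A via A→a b: +{a}
  B via B→d: +{d}
  S via S→b B: +{b}
  S via S→d: +{d}
  FIRST(S)={b,d}  FIRST(A)={a}  FIRST(B)={d}
pass 2:
  A via A→S S a: +{b,d}
  FIRST(S)={b,d}  FIRST(A)={a,b,d}  FIRST(B)={d}
pass 3: — fixpoint
  FIRST(S)={b,d}  FIRST(A)={a,b,d}  FIRST(B)={d}

Compute FOLLOW by fixpoint:
FOLLOW(S) := {$}
pass 1:
  A→S S a: FOLLOW(S) ⊇ FIRST(S) = {b,d}; new: +{b,d}
  A→S S a: FOLLOW(S) ⊇ FIRST(a) = {a}; new: +{a}
  S→b B: FOLLOW(B) ⊇ FOLLOW(S) ⊇ {$,a,b,d}; new: +{$,a,b,d}
  S→d A: FOLLOW(A) ⊇ FOLLOW(S) ⊇ {$,a,b,d}; new: +{$,a,b,d}
  FOLLOW(S)={$,a,b,d}  FOLLOW(A)={$,a,b,d}  FOLLOW(B)={$,a,b,d}
pass 2: done
  FOLLOW(S)={$,a,b,d}  FOLLOW(A)={$,a,b,d}  FOLLOW(B)={$,a,b,d}

FOLLOW(S) = ["$", "a", "b", "d"]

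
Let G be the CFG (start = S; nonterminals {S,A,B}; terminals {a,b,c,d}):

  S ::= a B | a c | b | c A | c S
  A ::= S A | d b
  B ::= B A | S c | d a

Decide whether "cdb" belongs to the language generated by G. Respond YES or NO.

Convert to CNF:
  S -> T2 A | T2 S | T3 B | T3 T2 | b
  A -> S A | T0 T1
  B -> B A | S T2 | T0 T3
  T0 -> d
  T1 -> b
  T2 -> c
  T3 -> a

CYK fill:
  T[0,0] 'c' = {T2}  orig:{}
  T[1,1] 'd' = {T0}  orig:{}
  T[2,2] 'b' = {S,T1}  orig:{S}
  T[0,1] 'cd' = ∅
  T[1,2] 'db' = {A}
  T[0,2] 'cdb' = {S}

S ∈ T[0,2] ⇒ YES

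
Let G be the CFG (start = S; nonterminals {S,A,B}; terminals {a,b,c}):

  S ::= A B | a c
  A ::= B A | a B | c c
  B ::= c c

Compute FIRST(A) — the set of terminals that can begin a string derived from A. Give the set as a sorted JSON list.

FIRST iteration:
[1]
  A via A→a B: +{a}
  A via A→c c: +{c}
  B via B→c c: +{c}
  S via S→A B: +{a,c}
  FIRST[S]={a,c}  FIRST[A]={a,c}  FIRST[B]={c}
[2] done
  FIRST[S]={a,c}  FIRST[A]={a,c}  FIRST[B]={c}

FIRST(A) = ["a", "c"]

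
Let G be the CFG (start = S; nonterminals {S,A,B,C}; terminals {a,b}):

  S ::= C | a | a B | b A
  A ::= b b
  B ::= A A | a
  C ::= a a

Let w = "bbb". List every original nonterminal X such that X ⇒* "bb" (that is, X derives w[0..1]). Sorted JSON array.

Convert to CNF:
  S -> T0 A | T1 B | T1 T1 | a
  A -> T0 T0
  B -> A A | a
  C -> T1 T1
  T0 -> b
  T1 -> a

CYK table (by increasing span) (cells [i..j] with 0 ≤ i ≤ j ≤ 1 only):
  cell(0,0) b: {T0}  orig:{}
  cell(1,1) b: {T0}  orig:{}
  cell(0,1) bb: {A}

Original NTs in T[0,1] deriving "bb": ["A"]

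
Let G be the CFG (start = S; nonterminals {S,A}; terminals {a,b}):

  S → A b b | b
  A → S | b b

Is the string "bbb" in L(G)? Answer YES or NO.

Convert to CNF:
  S -> A X2 | b
  A -> A X1 | T0 T0 | b
  T0 -> b
  X1 -> T0 T0
  X2 -> T0 T0

CYK table (by increasing span):
  [0..0]={A,S,T0}  "b"  orig:{A,S}
  [1..1]={A,S,T0}  "b"  orig:{A,S}
  [2..2]={A,S,T0}  "b"  orig:{A,S}
  [0..1]={A,X1,X2}  "bb"  orig:{A}
  [1..2]={A,X1,X2}  "bb"  orig:{A}
  [0..2]={A,S}  "bbb"

S ∈ T[0,2] ⇒ YES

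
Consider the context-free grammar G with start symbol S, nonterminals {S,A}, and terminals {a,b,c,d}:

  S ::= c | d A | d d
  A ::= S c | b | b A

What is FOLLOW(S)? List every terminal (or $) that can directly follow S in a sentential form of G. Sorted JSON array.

Compute FIRST by fixpoint:
round 1:
  A via A→b: +{b}
  S via S→c: +{c}
  S via S→d A: +{d}
  FIRST[S]={c,d}  FIRST[A]={b}
round 2:
  A via A→S c: +{c,d}
  FIRST[S]={c,d}  FIRST[A]={b,c,d}
round 3: (no change)
  FIRST[S]={c,d}  FIRST[A]={b,c,d}

Compute FOLLOW by fixpoint:
initialize: $ ∈ FOLLOW(S)
[1]
  A→S c: FOLLOW(S) ⊇ FIRST(c) = {c}; new: +{c}
  S→d A: FOLLOW(A) ⊇ FOLLOW(S) ⊇ {$,c}; new: +{$,c}
  S: {$,c}  A: {$,c}
[2] (stable)
  S: {$,c}  A: {$,c}

FOLLOW(S) = ["$", "c"]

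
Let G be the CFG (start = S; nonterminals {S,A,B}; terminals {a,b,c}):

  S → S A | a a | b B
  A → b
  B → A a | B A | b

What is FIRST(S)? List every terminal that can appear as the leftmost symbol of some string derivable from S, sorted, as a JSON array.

FIRST sets, iterate to fixpoint:
iter 1:
  A via A→b: +{b}
  B via B→A a: +{b}
  S via S→a a: +{a}
  S via S→b B: +{b}
  FIRST(S)={a,b}  FIRST(A)={b}  FIRST(B)={b}
iter 2: (no change)
  FIRST(S)={a,b}  FIRST(A)={b}  FIRST(B)={b}

FIRST(S) = ["a", "b"]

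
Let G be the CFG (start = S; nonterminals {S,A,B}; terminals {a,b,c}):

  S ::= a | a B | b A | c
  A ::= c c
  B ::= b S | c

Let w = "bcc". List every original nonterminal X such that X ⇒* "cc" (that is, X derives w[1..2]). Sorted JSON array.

CNF form of G:
  S -> T1 A | T2 B | a | c
  A -> T0 T0
  B -> T1 S | c
  T0 -> c
  T1 -> b
  T2 -> a

Fill CYK table bottom-up (cells [i..j] with 1 ≤ i ≤ j ≤ 2 only):
  [1..1]={B,S,T0}  "c"  orig:{B,S}
  [2..2]={B,S,T0}  "c"  orig:{B,S}
  [1..2]={A}  "cc"

Original NTs in T[1,2] deriving "cc": ["A"]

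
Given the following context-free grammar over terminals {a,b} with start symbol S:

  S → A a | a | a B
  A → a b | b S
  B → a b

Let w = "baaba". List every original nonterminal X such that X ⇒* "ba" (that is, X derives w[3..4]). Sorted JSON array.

Convert to CNF:
  S -> A T0 | T0 B | a
  A -> T0 T1 | T1 S
  B -> T0 T1
  T0 -> a
  T1 -> b

Fill CYK table bottom-up — only the sub-triangle for w[3..4]:
  T[3,3] 'b' = {T1}  orig:{}
  T[4,4] 'a' = {S,T0}  orig:{S}
  T[3,4] 'ba' = {A}

Original NTs in T[3,4] deriving "ba": ["A"]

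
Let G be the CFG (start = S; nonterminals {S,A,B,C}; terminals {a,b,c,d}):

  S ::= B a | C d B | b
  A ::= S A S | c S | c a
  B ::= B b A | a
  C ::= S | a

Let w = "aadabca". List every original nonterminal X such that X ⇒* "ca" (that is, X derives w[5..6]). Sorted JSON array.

Convert to CNF:
  S -> B T1 | C X7 | b
  A -> S X4 | T0 S | T0 T1
  B -> B X5 | a
  C -> B T1 | C X6 | a | b
  T0 -> c
  T1 -> a
  T2 -> b
  T3 -> d
  X4 -> A S
  X5 -> T2 A
  X6 -> T3 B
  X7 -> T3 B

CYK fill — only the sub-triangle for w[5..6]:
  cell(5,5) c: {T0}  orig:{}
  cell(6,6) a: {B,C,T1}  orig:{B,C}
  cell(5,6) ca: {A}

Original NTs in T[5,6] deriving "ca": ["A"]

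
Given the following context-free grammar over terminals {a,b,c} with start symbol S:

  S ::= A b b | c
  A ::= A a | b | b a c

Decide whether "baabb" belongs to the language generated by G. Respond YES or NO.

Convert to CNF:
  S -> A X4 | c
  A -> A T0 | T1 X3 | b
  T0 -> a
  T1 -> b
  T2 -> c
  X3 -> T0 T2
  X4 -> T1 T1

CYK table (by increasing span):
  [0..0]={A,T1}  "b"  orig:{A}
  [1..1]={T0}  "a"  orig:{}
  [2..2]={T0}  "a"  orig:{}
  [3..3]={A,T1}  "b"  orig:{A}
  [4..4]={A,T1}  "b"  orig:{A}
  [0..1]={A}  "ba"
  [1..2]=∅  "aa"
  [2..3]=∅  "ab"
  [3..4]={X4}  "bb"  orig:{}
  [0..2]={A}  "baa"
  [1..3]=∅  "aab"
  [2..4]=∅  "abb"
  [0..3]=∅  "baab"
  [1..4]=∅  "aabb"
  [0..4]={S}  "baabb"

S ∈ T[0,4] ⇒ YES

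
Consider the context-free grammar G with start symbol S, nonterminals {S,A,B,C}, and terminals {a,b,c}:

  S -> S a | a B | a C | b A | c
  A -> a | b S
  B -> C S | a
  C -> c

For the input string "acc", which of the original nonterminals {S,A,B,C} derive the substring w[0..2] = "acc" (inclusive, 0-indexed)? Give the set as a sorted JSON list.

Convert to CNF:
  S -> S T1 | T0 A | T1 B | T1 C | c
  A -> T0 S | a
  B -> C S | a
  C -> c
  T0 -> b
  T1 -> a

Fill CYK table bottom-up — only the sub-triangle for w[0..2]:
  cell(0,0) a: {A,B,T1}  orig:{A,B}
  cell(1,1) c: {C,S}
  cell(2,2) c: {C,S}
  cell(0,1) ac: {S}
  cell(1,2) cc: {B}
  cell(0,2) acc: {S}

Original NTs in T[0,2] deriving "acc": ["S"]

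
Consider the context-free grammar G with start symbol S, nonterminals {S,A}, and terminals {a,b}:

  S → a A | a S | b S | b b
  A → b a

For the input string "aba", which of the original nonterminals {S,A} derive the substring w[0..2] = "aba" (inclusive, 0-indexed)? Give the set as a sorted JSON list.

CNF form of G:
  S -> T0 S | T0 T0 | T1 A | T1 S
  A -> T0 T1
  T0 -> b
  T1 -> a

Fill CYK table bottom-up (cells [i..j] with 0 ≤ i ≤ j ≤ 2 only):
  cell(0,0) a: {T1}  orig:{}
  cell(1,1) b: {T0}  orig:{}
  cell(2,2) a: {T1}  orig:{}
  cell(0,1) ab: ∅
  cell(1,2) ba: {A}
  cell(0,2) aba: {S}

Original NTs in T[0,2] deriving "aba": ["S"]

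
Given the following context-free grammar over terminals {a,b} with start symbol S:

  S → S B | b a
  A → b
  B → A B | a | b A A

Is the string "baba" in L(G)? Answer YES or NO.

CNF form of G:
  S -> S B | T0 T1
  A -> b
  B -> A B | T0 X2 | a
  T0 -> b
  T1 -> a
  X2 -> A A

Fill CYK table bottom-up:
  cell(0,0) b: {A,T0}  orig:{A}
  cell(1,1) a: {B,T1}  orig:{B}
  cell(2,2) b: {A,T0}  orig:{A}
  cell(3,3) a: {B,T1}  orig:{B}
  cell(0,1) ba: {B,S}
  cell(1,2) ab: ∅
  cell(2,3) ba: {B,S}
  cell(0,2) bab: ∅
  cell(1,3) aba: ∅
  cell(0,3) baba: {S}

S ∈ T[0,3] ⇒ YES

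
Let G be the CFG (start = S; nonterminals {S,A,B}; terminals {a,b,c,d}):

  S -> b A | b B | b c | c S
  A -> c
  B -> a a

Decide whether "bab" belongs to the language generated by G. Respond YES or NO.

Convert to CNF:
  S -> T1 A | T1 B | T1 T2 | T2 S
  A -> c
  B -> T0 T0
  T0 -> a
  T1 -> b
  T2 -> c

Fill CYK table bottom-up:
  [0..0]={T1}  "b"  orig:{}
  [1..1]={T0}  "a"  orig:{}
  [2..2]={T1}  "b"  orig:{}
  [0..1]=∅  "ba"
  [1..2]=∅  "ab"
  [0..2]=∅  "bab"

S ∉ T[0,2] ⇒ NO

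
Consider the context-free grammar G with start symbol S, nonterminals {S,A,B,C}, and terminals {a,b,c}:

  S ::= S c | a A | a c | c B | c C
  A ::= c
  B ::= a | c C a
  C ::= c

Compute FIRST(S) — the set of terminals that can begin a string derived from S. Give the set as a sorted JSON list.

Compute FIRST by fixpoint:
pass 1:
  A via A→c: +{c}
  B via B→a: +{a}
  B via B→c C a: +{c}
  C via C→c: +{c}
  S via S→a A: +{a}
  S via S→c B: +{c}
  S: {a,c}  A: {c}  B: {a,c}  C: {c}
pass 2: done
  S: {a,c}  A: {c}  B: {a,c}  C: {c}

FIRST(S) = ["a", "c"]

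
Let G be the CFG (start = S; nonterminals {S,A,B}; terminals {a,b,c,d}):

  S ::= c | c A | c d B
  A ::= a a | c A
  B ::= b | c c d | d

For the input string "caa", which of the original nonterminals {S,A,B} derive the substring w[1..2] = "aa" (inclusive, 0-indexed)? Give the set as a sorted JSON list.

Convert to CNF:
  S -> T1 A | T1 X4 | c
  A -> T0 T0 | T1 A
  B -> T1 X3 | b | d
  T0 -> a
  T1 -> c
  T2 -> d
  X3 -> T1 T2
  X4 -> T2 B

CYK table (by increasing span), restricted to cells inside w[1..2]:
  cell(1,1) a: {T0}  orig:{}
  cell(2,2) a: {T0}  orig:{}
  cell(1,2) aa: {A}

Original NTs in T[1,2] deriving "aa": ["A"]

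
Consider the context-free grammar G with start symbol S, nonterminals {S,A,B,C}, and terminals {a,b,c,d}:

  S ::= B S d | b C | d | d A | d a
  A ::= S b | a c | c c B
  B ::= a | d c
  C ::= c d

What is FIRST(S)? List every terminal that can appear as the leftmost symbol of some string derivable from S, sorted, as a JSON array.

FIRST sets, iterate to fixpoint:
iter 1:
  A via A→a c: +{a}
  A via A→c c B: +{c}
  B via B→a: +{a}
  B via B→d c: +{d}
  C via C→c d: +{c}
  S via S→B S d: +{a,d}
  S via S→b C: +{b}
  FIRST(S)={a,b,d}  FIRST(A)={a,c}  FIRST(B)={a,d}  FIRST(C)={c}
iter 2:
  A via A→S b: +{b,d}
  FIRST(S)={a,b,d}  FIRST(A)={a,b,c,d}  FIRST(B)={a,d}  FIRST(C)={c}
iter 3: — fixpoint
  FIRST(S)={a,b,d}  FIRST(A)={a,b,c,d}  FIRST(B)={a,d}  FIRST(C)={c}

FIRST(S) = ["a", "b", "d"]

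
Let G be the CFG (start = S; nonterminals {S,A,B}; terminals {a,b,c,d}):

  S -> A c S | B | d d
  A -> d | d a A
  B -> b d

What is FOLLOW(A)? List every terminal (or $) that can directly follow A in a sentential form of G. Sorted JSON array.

FIRST iteration:
round 1:
  A via A→d: +{d}
  B via B→b d: +{b}
  S via S→A c S: +{d}
  S via S→B: +{b}
  FIRST(S)={b,d}  FIRST(A)={d}  FIRST(B)={b}
round 2: done
  FIRST(S)={b,d}  FIRST(A)={d}  FIRST(B)={b}

FOLLOW iteration:
initialize: $ ∈ FOLLOW(S)
[1]
  S→A c S: FOLLOW(A) ⊇ FIRST(c) = {c}; new: +{c}
  S→B: FOLLOW(B) ⊇ FOLLOW(S) ⊇ {$}; new: +{$}
  FOLLOW(S)={$}  FOLLOW(A)={c}  FOLLOW(B)={$}
[2] — fixpoint
  FOLLOW(S)={$}  FOLLOW(A)={c}  FOLLOW(B)={$}

FOLLOW(A) = ["c"]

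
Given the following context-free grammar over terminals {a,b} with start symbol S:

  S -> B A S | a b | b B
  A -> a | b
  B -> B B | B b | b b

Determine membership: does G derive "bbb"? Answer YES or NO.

Convert to CNF:
  S -> B X2 | T0 B | T1 T0
  A -> a | b
  B -> B B | B T0 | T0 T0
  T0 -> b
  T1 -> a
  X2 -> A S

CYK table (by increasing span):
  T[0,0] 'b' = {A,T0}  orig:{A}
  T[1,1] 'b' = {A,T0}  orig:{A}
  T[2,2] 'b' = {A,T0}  orig:{A}
  T[0,1] 'bb' = {B}
  T[1,2] 'bb' = {B}
  T[0,2] 'bbb' = {B,S}

S ∈ T[0,2] ⇒ YES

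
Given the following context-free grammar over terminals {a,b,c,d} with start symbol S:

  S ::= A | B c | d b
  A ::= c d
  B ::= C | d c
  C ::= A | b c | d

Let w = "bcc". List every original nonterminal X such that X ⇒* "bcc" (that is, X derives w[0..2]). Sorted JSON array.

Convert to CNF:
  S -> B T0 | T0 T1 | T1 T2
  A -> T0 T1
  B -> T0 T1 | T1 T0 | T2 T0 | d
  C -> T0 T1 | T2 T0 | d
  T0 -> c
  T1 -> d
  T2 -> b

CYK table (by increasing span) — only the sub-triangle for w[0..2]:
  cell(0,0) b: {T2}  orig:{}
  cell(1,1) c: {T0}  orig:{}
  cell(2,2) c: {T0}  orig:{}
  cell(0,1) bc: {B,C}
  cell(1,2) cc: ∅
  cell(0,2) bcc: {S}

Original NTs in T[0,2] deriving "bcc": ["S"]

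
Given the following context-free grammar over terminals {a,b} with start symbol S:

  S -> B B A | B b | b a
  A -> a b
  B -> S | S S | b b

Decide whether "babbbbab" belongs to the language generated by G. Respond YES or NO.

Convert to CNF:
  S -> B T1 | B X3 | T1 T0
  A -> T0 T1
  B -> B T1 | B X2 | S S | T1 T0 | T1 T1
  T0 -> a
  T1 -> b
  X2 -> B A
  X3 -> B A

CYK table (by increasing span):
  T[0,0] 'b' = {T1}  orig:{}
  T[1,1] 'a' = {T0}  orig:{}
  T[2,2] 'b' = {T1}  orig:{}
  T[3,3] 'b' = {T1}  orig:{}
  T[4,4] 'b' = {T1}  orig:{}
  T[5,5] 'b' = {T1}  orig:{}
  T[6,6] 'a' = {T0}  orig:{}
  T[7,7] 'b' = {T1}  orig:{}
  T[0,1] 'ba' = {B,S}
  T[1,2] 'ab' = {A}
  T[2,3] 'bb' = {B}
  T[3,4] 'bb' = {B}
  T[4,5] 'bb' = {B}
  T[5,6] 'ba' = {B,S}
  T[6,7] 'ab' = {A}
  T[0,2] 'bab' = {B,S}
  T[1,3] 'abb' = ∅
  T[2,4] 'bbb' = {B,S}
  T[3,5] 'bbb' = {B,S}
  T[4,6] 'bba' = ∅
  T[5,7] 'bab' = {B,S}
  T[0,3] 'babb' = {B,S}
  T[1,4] 'abbb' = ∅
  T[2,5] 'bbbb' = {B,S}
  T[3,6] 'bbba' = ∅
  T[4,7] 'bbab' = {X2,X3}  orig:{}
  T[0,4] 'babbb' = {B,S}
  T[1,5] 'abbbb' = ∅
  T[2,6] 'bbbba' = {B}
  T[3,7] 'bbbab' = {X2,X3}  orig:{}
  T[0,5] 'babbbb' = {B,S}
  T[1,6] 'abbbba' = ∅
  T[2,7] 'bbbbab' = {B,S,X2,X3}  orig:{B,S}
  T[0,6] 'babbbba' = {B}
  T[1,7] 'abbbbab' = ∅
  T[0,7] 'babbbbab' = {B,S,X2,X3}  orig:{B,S}

S ∈ T[0,7] ⇒ YES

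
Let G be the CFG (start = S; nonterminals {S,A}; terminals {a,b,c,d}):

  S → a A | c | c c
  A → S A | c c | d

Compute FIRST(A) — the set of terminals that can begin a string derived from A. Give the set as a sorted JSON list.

FIRST iteration:
round 1:
  A via A→c c: +{c}
  A via A→d: +{d}
  S via S→a A: +{a}
  S via S→c: +{c}
  FIRST(S)={a,c}  FIRST(A)={c,d}
round 2:
  A via A→S A: +{a}
  FIRST(S)={a,c}  FIRST(A)={a,c,d}
round 3: (no change)
  FIRST(S)={a,c}  FIRST(A)={a,c,d}

FIRST(A) = ["a", "c", "d"]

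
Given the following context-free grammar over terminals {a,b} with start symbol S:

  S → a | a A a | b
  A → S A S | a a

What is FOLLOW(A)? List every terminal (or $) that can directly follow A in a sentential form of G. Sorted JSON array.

Compute FIRST by fixpoint:
pass 1:
  A via A→a a: +{a}
  S via S→a: +{a}
  S via S→b: +{b}
  FIRST[S]={a,b}  FIRST[A]={a}
pass 2:
  A via A→S A S: +{b}
  FIRST[S]={a,b}  FIRST[A]={a,b}
pass 3: done
  FIRST[S]={a,b}  FIRST[A]={a,b}

Compute FOLLOW by fixpoint:
seed FOLLOW(S) with $
[1]
  A→S A S: FOLLOW(S) ⊇ FIRST(A) = {a,b}; new: +{a,b}
  A→S A S: FOLLOW(A) ⊇ FIRST(S) = {a,b}; new: +{a,b}
  FOLLOW(S)={$,a,b}  FOLLOW(A)={a,b}
[2] (stable)
  FOLLOW(S)={$,a,b}  FOLLOW(A)={a,b}

FOLLOW(A) = ["a", "b"]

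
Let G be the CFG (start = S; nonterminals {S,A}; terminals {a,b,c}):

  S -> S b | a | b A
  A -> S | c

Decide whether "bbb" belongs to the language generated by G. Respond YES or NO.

Convert to CNF:
  S -> S T0 | T0 A | a
  A -> S T0 | T0 A | a | c
  T0 -> b

Fill CYK table bottom-up:
  T[0,0] 'b' = {T0}  orig:{}
  T[1,1] 'b' = {T0}  orig:{}
  T[2,2] 'b' = {T0}  orig:{}
  T[0,1] 'bb' = ∅
  T[1,2] 'bb' = ∅
  T[0,2] 'bbb' = ∅

S ∉ T[0,2] ⇒ NO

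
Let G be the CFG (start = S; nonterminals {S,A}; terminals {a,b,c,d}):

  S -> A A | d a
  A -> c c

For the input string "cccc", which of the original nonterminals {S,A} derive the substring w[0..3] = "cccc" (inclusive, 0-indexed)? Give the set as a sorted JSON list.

CNF form of G:
  S -> A A | T1 T2
  A -> T0 T0
  T0 -> c
  T1 -> d
  T2 -> a

CYK fill, restricted to cells inside w[0..3]:
  [0..0]={T0}  "c"  orig:{}
  [1..1]={T0}  "c"  orig:{}
  [2..2]={T0}  "c"  orig:{}
  [3..3]={T0}  "c"  orig:{}
  [0..1]={A}  "cc"
  [1..2]={A}  "cc"
  [2..3]={A}  "cc"
  [0..2]=∅  "ccc"
  [1..3]=∅  "ccc"
  [0..3]={S}  "cccc"

Original NTs in T[0,3] deriving "cccc": ["S"]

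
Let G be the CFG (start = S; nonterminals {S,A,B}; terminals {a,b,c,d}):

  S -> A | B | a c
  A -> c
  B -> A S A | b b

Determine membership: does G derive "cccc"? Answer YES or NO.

CNF form of G:
  S -> A X4 | T0 T0 | T1 T2 | c
  A -> c
  B -> A X3 | T0 T0
  T0 -> b
  T1 -> a
  T2 -> c
  X3 -> S A
  X4 -> S A

CYK table (by increasing span):
  [0..0]={A,S,T2}  "c"  orig:{A,S}
  [1..1]={A,S,T2}  "c"  orig:{A,S}
  [2..2]={A,S,T2}  "c"  orig:{A,S}
  [3..3]={A,S,T2}  "c"  orig:{A,S}
  [0..1]={X3,X4}  "cc"  orig:{}
  [1..2]={X3,X4}  "cc"  orig:{}
  [2..3]={X3,X4}  "cc"  orig:{}
  [0..2]={B,S}  "ccc"
  [1..3]={B,S}  "ccc"
  [0..3]={X3,X4}  "cccc"  orig:{}

S ∉ T[0,3] ⇒ NO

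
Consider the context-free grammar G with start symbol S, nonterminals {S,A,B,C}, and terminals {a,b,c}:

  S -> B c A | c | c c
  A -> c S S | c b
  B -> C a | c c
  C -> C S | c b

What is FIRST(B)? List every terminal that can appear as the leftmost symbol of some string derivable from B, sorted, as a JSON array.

FIRST sets, iterate to fixpoint:
iter 1:
  A via A→c S S: +{c}
  B via B→c c: +{c}
  C via C→c b: +{c}
  S via S→B c A: +{c}
  FIRST[S]={c}  FIRST[A]={c}  FIRST[B]={c}  FIRST[C]={c}
iter 2: (no change)
  FIRST[S]={c}  FIRST[A]={c}  FIRST[B]={c}  FIRST[C]={c}

FIRST(B) = ["c"]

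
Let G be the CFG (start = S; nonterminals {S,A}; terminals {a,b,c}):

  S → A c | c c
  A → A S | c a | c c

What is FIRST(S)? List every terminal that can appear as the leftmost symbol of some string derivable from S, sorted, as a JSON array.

Compute FIRST by fixpoint:
iter 1:
  A via A→c a: +{c}
  S via S→A c: +{c}
  S: {c}  A: {c}
iter 2: (stable)
  S: {c}  A: {c}

FIRST(S) = ["c"]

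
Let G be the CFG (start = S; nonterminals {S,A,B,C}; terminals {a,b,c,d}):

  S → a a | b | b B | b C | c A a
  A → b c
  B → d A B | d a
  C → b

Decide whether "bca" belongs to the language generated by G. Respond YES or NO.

CNF form of G:
  S -> T0 B | T0 C | T1 X5 | T3 T3 | b
  A -> T0 T1
  B -> T2 T3 | T2 X4
  C -> b
  T0 -> b
  T1 -> c
  T2 -> d
  T3 -> a
  X4 -> A B
  X5 -> A T3

Fill CYK table bottom-up:
  cell(0,0) b: {C,S,T0}  orig:{C,S}
  cell(1,1) c: {T1}  orig:{}
  cell(2,2) a: {T3}  orig:{}
  cell(0,1) bc: {A}
  cell(1,2) ca: ∅
  cell(0,2) bca: {X5}  orig:{}

S ∉ T[0,2] ⇒ NO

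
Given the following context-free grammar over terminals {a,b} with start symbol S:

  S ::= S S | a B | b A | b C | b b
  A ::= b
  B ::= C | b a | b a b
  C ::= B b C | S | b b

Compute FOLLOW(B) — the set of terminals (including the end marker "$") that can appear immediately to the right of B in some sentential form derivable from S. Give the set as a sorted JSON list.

FIRST iteration:
pass 1:
  A via A→b: +{b}
  B via B→b a: +{b}
  C via C→B b C: +{b}
  S via S→a B: +{a}
  S via S→b A: +{b}
  FIRST(S)={a,b}  FIRST(A)={b}  FIRST(B)={b}  FIRST(C)={b}
pass 2:
  C via C→S: +{a}
  FIRST(S)={a,b}  FIRST(A)={b}  FIRST(B)={b}  FIRST(C)={a,b}
pass 3:
  B via B→C: +{a}
  FIRST(S)={a,b}  FIRST(A)={b}  FIRST(B)={a,b}  FIRST(C)={a,b}
pass 4: (no change)
  FIRST(S)={a,b}  FIRST(A)={b}  FIRST(B)={a,b}  FIRST(C)={a,b}

FOLLOW iteration:
initialize: $ ∈ FOLLOW(S)
[1]
  C→B b C: FOLLOW(B) ⊇ FIRST(b) = {b}; new: +{b}
  S→S S: FOLLOW(S) ⊇ FIRST(S) = {a,b}; new: +{a,b}
  S→a B: FOLLOW(B) ⊇ FOLLOW(S) ⊇ {$,a,b}; new: +{$,a}
  S→b A: FOLLOW(A) ⊇ FOLLOW(S) ⊇ {$,a,b}; new: +{$,a,b}
  S→b C: FOLLOW(C) ⊇ FOLLOW(S) ⊇ {$,a,b}; new: +{$,a,b}
  FOLLOW(S)={$,a,b}  FOLLOW(A)={$,a,b}  FOLLOW(B)={$,a,b}  FOLLOW(C)={$,a,b}
[2] (stable)
  FOLLOW(S)={$,a,b}  FOLLOW(A)={$,a,b}  FOLLOW(B)={$,a,b}  FOLLOW(C)={$,a,b}

FOLLOW(B) = ["$", "a", "b"]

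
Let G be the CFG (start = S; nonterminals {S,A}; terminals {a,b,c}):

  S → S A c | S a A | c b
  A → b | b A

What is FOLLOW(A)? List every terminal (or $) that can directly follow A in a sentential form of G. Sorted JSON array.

FIRST sets, iterate to fixpoint:
[1]
  A via A→b: +{b}
  S via S→c b: +{c}
  FIRST(S)={c}  FIRST(A)={b}
[2] done
  FIRST(S)={c}  FIRST(A)={b}

FOLLOW sets:
initialize: $ ∈ FOLLOW(S)
iter 1:
  S→S A c: FOLLOW(S) ⊇ FIRST(A) = {b}; new: +{b}
  S→S A c: FOLLOW(A) ⊇ FIRST(c) = {c}; new: +{c}
  S→S a A: FOLLOW(S) ⊇ FIRST(a) = {a}; new: +{a}
  S→S a A: FOLLOW(A) ⊇ FOLLOW(S) ⊇ {$,a,b}; new: +{$,a,b}
  FOLLOW[S]={$,a,b}  FOLLOW[A]={$,a,b,c}
iter 2: (no change)
  FOLLOW[S]={$,a,b}  FOLLOW[A]={$,a,b,c}

FOLLOW(A) = ["$", "a", "b", "c"]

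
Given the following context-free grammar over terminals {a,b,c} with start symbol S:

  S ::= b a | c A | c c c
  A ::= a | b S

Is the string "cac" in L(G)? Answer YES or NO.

CNF form of G:
  S -> T0 T1 | T2 A | T2 X3
  A -> T0 S | a
  T0 -> b
  T1 -> a
  T2 -> c
  X3 -> T2 T2

CYK table (by increasing span):
  [0..0]={T2}  "c"  orig:{}
  [1..1]={A,T1}  "a"  orig:{A}
  [2..2]={T2}  "c"  orig:{}
  [0..1]={S}  "ca"
  [1..2]=∅  "ac"
  [0..2]=∅  "cac"

S ∉ T[0,2] ⇒ NO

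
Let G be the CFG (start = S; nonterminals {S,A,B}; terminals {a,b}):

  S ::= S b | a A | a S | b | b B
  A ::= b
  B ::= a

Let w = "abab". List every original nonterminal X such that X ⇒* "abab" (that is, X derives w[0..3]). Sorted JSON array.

CNF form of G:
  S -> S T0 | T0 B | T1 A | T1 S | b
  A -> b
  B -> a
  T0 -> b
  T1 -> a

CYK fill, restricted to cells inside w[0..3]:
  [0..0]={B,T1}  "a"  orig:{B}
  [1..1]={A,S,T0}  "b"  orig:{A,S}
  [2..2]={B,T1}  "a"  orig:{B}
  [3..3]={A,S,T0}  "b"  orig:{A,S}
  [0..1]={S}  "ab"
  [1..2]={S}  "ba"
  [2..3]={S}  "ab"
  [0..2]={S}  "aba"
  [1..3]={S}  "bab"
  [0..3]={S}  "abab"

Original NTs in T[0,3] deriving "abab": ["S"]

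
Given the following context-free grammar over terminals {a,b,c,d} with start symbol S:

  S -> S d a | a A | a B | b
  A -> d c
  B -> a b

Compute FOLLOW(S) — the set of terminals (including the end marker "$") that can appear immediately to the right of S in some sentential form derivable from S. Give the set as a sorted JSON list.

FIRST sets, iterate to fixpoint:
pass 1:
  A via A→d c: +{d}
  B via B→a b: +{a}
  S via S→a A: +{a}
  S via S→b: +{b}
  S: {a,b}  A: {d}  B: {a}
pass 2: — fixpoint
  S: {a,b}  A: {d}  B: {a}

Compute FOLLOW by fixpoint:
seed FOLLOW(S) with $
[1]
  S→S d a: FOLLOW(S) ⊇ FIRST(d) = {d}; new: +{d}
  S→a A: FOLLOW(A) ⊇ FOLLOW(S) ⊇ {$,d}; new: +{$,d}
  S→a B: FOLLOW(B) ⊇ FOLLOW(S) ⊇ {$,d}; new: +{$,d}
  FOLLOW[S]={$,d}  FOLLOW[A]={$,d}  FOLLOW[B]={$,d}
[2] (stable)
  FOLLOW[S]={$,d}  FOLLOW[A]={$,d}  FOLLOW[B]={$,d}

FOLLOW(S) = ["$", "d"]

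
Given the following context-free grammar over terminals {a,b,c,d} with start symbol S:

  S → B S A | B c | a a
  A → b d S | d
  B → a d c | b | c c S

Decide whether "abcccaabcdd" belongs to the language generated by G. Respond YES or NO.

CNF form of G:
  S -> B T3 | B X7 | T2 T2
  A -> T0 X4 | d
  B -> T2 X5 | T3 X6 | b
  T0 -> b
  T1 -> d
  T2 -> a
  T3 -> c
  X4 -> T1 S
  X5 -> T1 T3
  X6 -> T3 S
  X7 -> S A

CYK fill:
  [0..0]={T2}  "a"  orig:{}
  [1..1]={B,T0}  "b"  orig:{B}
  [2..2]={T3}  "c"  orig:{}
  [3..3]={T3}  "c"  orig:{}
  [4..4]={T3}  "c"  orig:{}
  [5..5]={T2}  "a"  orig:{}
  [6..6]={T2}  "a"  orig:{}
  [7..7]={B,T0}  "b"  orig:{B}
  [8..8]={T3}  "c"  orig:{}
  [9..9]={A,T1}  "d"  orig:{A}
  [10..10]={A,T1}  "d"  orig:{A}
  [0..1]=∅  "ab"
  [1..2]={S}  "bc"
  [2..3]=∅  "cc"
  [3..4]=∅  "cc"
  [4..5]=∅  "ca"
  [5..6]={S}  "aa"
  [6..7]=∅  "ab"
  [7..8]={S}  "bc"
  [8..9]=∅  "cd"
  [9..10]=∅  "dd"
  [0..2]=∅  "abc"
  [1..3]=∅  "bcc"
  [2..4]=∅  "ccc"
  [3..5]=∅  "cca"
  [4..6]={X6}  "caa"  orig:{}
  [5..7]=∅  "aab"
  [6..8]=∅  "abc"
  [7..9]={X7}  "bcd"  orig:{}
  [8..10]=∅  "cdd"
  [0..3]=∅  "abcc"
  [1..4]=∅  "bccc"
  [2..5]=∅  "ccca"
  [3..6]={B}  "ccaa"
  [4..7]=∅  "caab"
  [5..8]=∅  "aabc"
  [6..9]=∅  "abcd"
  [7..10]=∅  "bcdd"
  [0..4]=∅  "abccc"
  [1..5]=∅  "bccca"
  [2..6]=∅  "cccaa"
  [3..7]=∅  "ccaab"
  [4..8]=∅  "caabc"
  [5..9]=∅  "aabcd"
  [6..10]=∅  "abcdd"
  [0..5]=∅  "abccca"
  [1..6]=∅  "bcccaa"
  [2..7]=∅  "cccaab"
  [3..8]=∅  "ccaabc"
  [4..9]=∅  "caabcd"
  [5..10]=∅  "aabcdd"
  [0..6]=∅  "abcccaa"
  [1..7]=∅  "bcccaab"
  [2..8]=∅  "cccaabc"
  [3..9]={S}  "ccaabcd"
  [4..10]=∅  "caabcdd"
  [0..7]=∅  "abcccaab"
  [1..8]=∅  "bcccaabc"
  [2..9]={X6}  "cccaabcd"  orig:{}
  [3..10]={X7}  "ccaabcdd"  orig:{}
  [0..8]=∅  "abcccaabc"
  [1..9]=∅  "bcccaabcd"
  [2..10]=∅  "cccaabcdd"
  [0..9]=∅  "abcccaabcd"
  [1..10]=∅  "bcccaabcdd"
  [0..10]=∅  "abcccaabcdd"

S ∉ T[0,10] ⇒ NO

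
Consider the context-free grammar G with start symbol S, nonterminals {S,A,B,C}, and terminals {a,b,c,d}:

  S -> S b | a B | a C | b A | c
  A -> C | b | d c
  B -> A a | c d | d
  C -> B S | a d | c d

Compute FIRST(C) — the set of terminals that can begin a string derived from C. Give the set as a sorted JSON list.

FIRST sets, iterate to fixpoint:
round 1:
  A via A→b: +{b}
  A via A→d c: +{d}
  B via B→A a: +{b,d}
  B via B→c d: +{c}
  C via C→B S: +{b,c,d}
  C via C→a d: +{a}
  S via S→a B: +{a}
  S via S→b A: +{b}
  S via S→c: +{c}
  FIRST[S]={a,b,c}  FIRST[A]={b,d}  FIRST[B]={b,c,d}  FIRST[C]={a,b,c,d}
round 2:
  A via A→C: +{a,c}
  B via B→A a: +{a}
  FIRST[S]={a,b,c}  FIRST[A]={a,b,c,d}  FIRST[B]={a,b,c,d}  FIRST[C]={a,b,c,d}
round 3: — fixpoint
  FIRST[S]={a,b,c}  FIRST[A]={a,b,c,d}  FIRST[B]={a,b,c,d}  FIRST[C]={a,b,c,d}

FIRST(C) = ["a", "b", "c", "d"]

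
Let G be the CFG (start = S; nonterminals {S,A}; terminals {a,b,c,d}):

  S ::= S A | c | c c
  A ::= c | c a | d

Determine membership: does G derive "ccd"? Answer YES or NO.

Convert to CNF:
  S -> S A | T0 T0 | c
  A -> T0 T1 | c | d
  T0 -> c
  T1 -> a

CYK table (by increasing span):
  [0..0]={A,S,T0}  "c"  orig:{A,S}
  [1..1]={A,S,T0}  "c"  orig:{A,S}
  [2..2]={A}  "d"
  [0..1]={S}  "cc"
  [1..2]={S}  "cd"
  [0..2]={S}  "ccd"

S ∈ T[0,2] ⇒ YES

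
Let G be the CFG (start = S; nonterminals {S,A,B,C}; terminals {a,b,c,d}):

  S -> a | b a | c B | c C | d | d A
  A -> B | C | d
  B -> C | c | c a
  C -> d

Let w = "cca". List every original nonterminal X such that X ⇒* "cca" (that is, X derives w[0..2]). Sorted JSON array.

Convert to CNF:
  S -> T0 B | T0 C | T2 T1 | T3 A | a | d
  A -> T0 T1 | c | d
  B -> T0 T1 | c | d
  C -> d
  T0 -> c
  T1 -> a
  T2 -> b
  T3 -> d

CYK table (by increasing span), restricted to cells inside w[0..2]:
  [0..0]={A,B,T0}  "c"  orig:{A,B}
  [1..1]={A,B,T0}  "c"  orig:{A,B}
  [2..2]={S,T1}  "a"  orig:{S}
  [0..1]={S}  "cc"
  [1..2]={A,B}  "ca"
  [0..2]={S}  "cca"

Original NTs in T[0,2] deriving "cca": ["S"]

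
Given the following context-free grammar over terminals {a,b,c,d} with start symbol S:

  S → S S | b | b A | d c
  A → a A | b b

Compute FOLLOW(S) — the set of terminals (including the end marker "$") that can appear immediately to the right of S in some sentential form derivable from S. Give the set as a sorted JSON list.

Compute FIRST by fixpoint:
round 1:
  A via A→a A: +{a}
  A via A→b b: +{b}
  S via S→b: +{b}
  S via S→d c: +{d}
  S: {b,d}  A: {a,b}
round 2: (no change)
  S: {b,d}  A: {a,b}

FOLLOW sets:
seed FOLLOW(S) with $
[1]
  S→S S: FOLLOW(S) ⊇ FIRST(S) = {b,d}; new: +{b,d}
  S→b A: FOLLOW(A) ⊇ FOLLOW(S) ⊇ {$,b,d}; new: +{$,b,d}
  FOLLOW[S]={$,b,d}  FOLLOW[A]={$,b,d}
[2] — fixpoint
  FOLLOW[S]={$,b,d}  FOLLOW[A]={$,b,d}

FOLLOW(S) = ["$", "b", "d"]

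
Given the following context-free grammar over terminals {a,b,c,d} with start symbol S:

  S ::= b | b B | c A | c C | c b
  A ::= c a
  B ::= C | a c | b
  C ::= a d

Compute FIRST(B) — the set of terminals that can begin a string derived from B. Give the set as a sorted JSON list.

FIRST iteration:
iter 1:
  A via A→c a: +{c}
  B via B→a c: +{a}
  B via B→b: +{b}
  C via C→a d: +{a}
  S via S→b: +{b}
  S via S→c A: +{c}
  FIRST(S)={b,c}  FIRST(A)={c}  FIRST(B)={a,b}  FIRST(C)={a}
iter 2: done
  FIRST(S)={b,c}  FIRST(A)={c}  FIRST(B)={a,b}  FIRST(C)={a}

FIRST(B) = ["a", "b"]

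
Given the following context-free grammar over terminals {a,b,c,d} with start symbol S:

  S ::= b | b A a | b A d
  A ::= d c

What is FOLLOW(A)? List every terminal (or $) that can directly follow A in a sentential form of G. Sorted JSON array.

Compute FIRST by fixpoint:
pass 1:
  A via A→d c: +{d}
  S via S→b: +{b}
  FIRST(S)={b}  FIRST(A)={d}
pass 2: (stable)
  FIRST(S)={b}  FIRST(A)={d}

FOLLOW iteration:
seed FOLLOW(S) with $
iter 1:
  S→b A a: FOLLOW(A) ⊇ FIRST(a) = {a}; new: +{a}
  S→b A d: FOLLOW(A) ⊇ FIRST(d) = {d}; new: +{d}
  FOLLOW(S)={$}  FOLLOW(A)={a,d}
iter 2: (stable)
  FOLLOW(S)={$}  FOLLOW(A)={a,d}

FOLLOW(A) = ["a", "d"]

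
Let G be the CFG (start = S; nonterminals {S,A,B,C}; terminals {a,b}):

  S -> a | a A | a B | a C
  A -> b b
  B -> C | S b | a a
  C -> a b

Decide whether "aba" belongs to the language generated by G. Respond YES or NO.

Convert to CNF:
  S -> T1 A | T1 B | T1 C | a
  A -> T0 T0
  B -> S T0 | T1 T0 | T1 T1
  C -> T1 T0
  T0 -> b
  T1 -> a

CYK table (by increasing span):
  cell(0,0) a: {S,T1}  orig:{S}
  cell(1,1) b: {T0}  orig:{}
  cell(2,2) a: {S,T1}  orig:{S}
  cell(0,1) ab: {B,C}
  cell(1,2) ba: ∅
  cell(0,2) aba: ∅

S ∉ T[0,2] ⇒ NO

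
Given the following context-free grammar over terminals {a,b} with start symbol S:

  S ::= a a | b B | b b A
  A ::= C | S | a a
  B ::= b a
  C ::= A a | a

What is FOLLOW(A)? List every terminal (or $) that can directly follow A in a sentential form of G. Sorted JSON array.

Compute FIRST by fixpoint:
round 1:
  A via A→a a: +{a}
  B via B→b a: +{b}
  C via C→A a: +{a}
  S via S→a a: +{a}
  S via S→b B: +{b}
  FIRST[S]={a,b}  FIRST[A]={a}  FIRST[B]={b}  FIRST[C]={a}
round 2:
  A via A→S: +{b}
  C via C→A a: +{b}
  FIRST[S]={a,b}  FIRST[A]={a,b}  FIRST[B]={b}  FIRST[C]={a,b}
round 3: — fixpoint
  FIRST[S]={a,b}  FIRST[A]={a,b}  FIRST[B]={b}  FIRST[C]={a,b}

FOLLOW sets:
FOLLOW(S) := {$}
round 1:
  C→A a: FOLLOW(A) ⊇ FIRST(a) = {a}; new: +{a}
  S→b B: FOLLOW(B) ⊇ FOLLOW(S) ⊇ {$}; new: +{$}
  S→b b A: FOLLOW(A) ⊇ FOLLOW(S) ⊇ {$}; new: +{$}
  FOLLOW(S)={$}  FOLLOW(A)={$,a}  FOLLOW(B)={$}  FOLLOW(C)={}
round 2:
  A→C: FOLLOW(C) ⊇ FOLLOW(A) ⊇ {$,a}; new: +{$,a}
  A→S: FOLLOW(S) ⊇ FOLLOW(A) ⊇ {$,a}; new: +{a}
  S→b B: FOLLOW(B) ⊇ FOLLOW(S) ⊇ {$,a}; new: +{a}
  FOLLOW(S)={$,a}  FOLLOW(A)={$,a}  FOLLOW(B)={$,a}  FOLLOW(C)={$,a}
round 3: (no change)
  FOLLOW(S)={$,a}  FOLLOW(A)={$,a}  FOLLOW(B)={$,a}  FOLLOW(C)={$,a}

FOLLOW(A) = ["$", "a"]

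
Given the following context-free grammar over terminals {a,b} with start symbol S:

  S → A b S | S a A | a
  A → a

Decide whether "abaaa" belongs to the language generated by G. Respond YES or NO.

Convert to CNF:
  S -> A X2 | S X3 | a
  A -> a
  T0 -> b
  T1 -> a
  X2 -> T0 S
  X3 -> T1 A

Fill CYK table bottom-up:
  cell(0,0) a: {A,S,T1}  orig:{A,S}
  cell(1,1) b: {T0}  orig:{}
  cell(2,2) a: {A,S,T1}  orig:{A,S}
  cell(3,3) a: {A,S,T1}  orig:{A,S}
  cell(4,4) a: {A,S,T1}  orig:{A,S}
  cell(0,1) ab: ∅
  cell(1,2) ba: {X2}  orig:{}
  cell(2,3) aa: {X3}  orig:{}
  cell(3,4) aa: {X3}  orig:{}
  cell(0,2) aba: {S}
  cell(1,3) baa: ∅
  cell(2,4) aaa: {S}
  cell(0,3) abaa: ∅
  cell(1,4) baaa: {X2}  orig:{}
  cell(0,4) abaaa: {S}

S ∈ T[0,4] ⇒ YES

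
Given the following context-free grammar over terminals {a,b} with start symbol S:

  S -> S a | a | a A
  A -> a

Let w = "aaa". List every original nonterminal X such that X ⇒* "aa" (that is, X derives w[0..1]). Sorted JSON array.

CNF form of G:
  S -> S T0 | T0 A | a
  A -> a
  T0 -> a

CYK fill, restricted to cells inside w[0..1]:
  [0..0]={A,S,T0}  "a"  orig:{A,S}
  [1..1]={A,S,T0}  "a"  orig:{A,S}
  [0..1]={S}  "aa"

Original NTs in T[0,1] deriving "aa": ["S"]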